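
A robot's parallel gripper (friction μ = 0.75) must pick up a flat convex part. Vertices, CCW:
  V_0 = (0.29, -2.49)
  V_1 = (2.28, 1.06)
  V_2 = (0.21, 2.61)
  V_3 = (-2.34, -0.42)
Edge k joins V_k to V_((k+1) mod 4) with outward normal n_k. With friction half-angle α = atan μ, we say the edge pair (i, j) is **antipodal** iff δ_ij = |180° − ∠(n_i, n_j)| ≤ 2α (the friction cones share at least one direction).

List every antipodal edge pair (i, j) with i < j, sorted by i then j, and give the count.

count = 2; pairs: (0,2), (1,3)

α = atan 0.75 = 36.87°;  2α = 73.74°
n_0 = (+0.8723, -0.4890)
n_1 = (+0.5994, +0.8005)
n_2 = (-0.7651, +0.6439)
n_3 = (-0.6185, -0.7858)
  (0,1): δ = 97.55°  ·
  (0,2): δ = 10.81°  ✓
  (0,3): δ = 81.07°  ·
  (1,2): δ = 93.26°  ·
  (1,3): δ = 1.38°  ✓
  (2,3): δ = 88.12°  ·
antipodal pairs: 2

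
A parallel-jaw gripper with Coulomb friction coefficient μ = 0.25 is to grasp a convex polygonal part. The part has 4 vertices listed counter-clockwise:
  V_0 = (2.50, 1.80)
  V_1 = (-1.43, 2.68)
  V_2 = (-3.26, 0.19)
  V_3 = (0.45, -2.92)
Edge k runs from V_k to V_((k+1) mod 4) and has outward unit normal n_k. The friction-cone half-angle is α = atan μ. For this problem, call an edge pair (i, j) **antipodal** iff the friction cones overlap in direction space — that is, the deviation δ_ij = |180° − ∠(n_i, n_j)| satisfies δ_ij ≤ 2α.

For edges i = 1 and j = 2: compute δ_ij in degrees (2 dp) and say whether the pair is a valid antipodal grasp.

α = atan 0.25 = 14.04°;  2α = 28.07°
edge 1: e_1 = (-1.83, -2.49);  n_1 = (-0.8058, +0.5922)
edge 2: e_2 = (+3.71, -3.11);  n_2 = (-0.6424, -0.7664)
∠(n_1, n_2) = 86.34°
δ = |180° − 86.34°| = 93.66°
93.66° > 2α = 28.07°  →  invalid

δ = 93.66°, invalid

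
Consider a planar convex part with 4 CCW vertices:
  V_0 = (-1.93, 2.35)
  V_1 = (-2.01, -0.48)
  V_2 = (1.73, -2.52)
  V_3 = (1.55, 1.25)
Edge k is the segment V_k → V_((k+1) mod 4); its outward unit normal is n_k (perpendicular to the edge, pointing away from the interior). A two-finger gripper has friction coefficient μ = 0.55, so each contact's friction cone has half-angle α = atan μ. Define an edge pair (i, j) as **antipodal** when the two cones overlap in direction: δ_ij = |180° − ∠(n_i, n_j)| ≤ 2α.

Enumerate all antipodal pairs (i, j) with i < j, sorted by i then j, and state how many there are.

count = 2; pairs: (0,2), (1,3)

α = atan 0.55 = 28.81°;  2α = 57.62°
n_0 = (-0.9996, +0.0283)
n_1 = (-0.4789, -0.8779)
n_2 = (+0.9989, +0.0477)
n_3 = (+0.3014, +0.9535)
  (0,1): δ = 116.99°  ·
  (0,2): δ = 4.35°  ✓
  (0,3): δ = 74.08°  ·
  (1,2): δ = 58.66°  ·
  (1,3): δ = 11.07°  ✓
  (2,3): δ = 110.27°  ·
antipodal pairs: 2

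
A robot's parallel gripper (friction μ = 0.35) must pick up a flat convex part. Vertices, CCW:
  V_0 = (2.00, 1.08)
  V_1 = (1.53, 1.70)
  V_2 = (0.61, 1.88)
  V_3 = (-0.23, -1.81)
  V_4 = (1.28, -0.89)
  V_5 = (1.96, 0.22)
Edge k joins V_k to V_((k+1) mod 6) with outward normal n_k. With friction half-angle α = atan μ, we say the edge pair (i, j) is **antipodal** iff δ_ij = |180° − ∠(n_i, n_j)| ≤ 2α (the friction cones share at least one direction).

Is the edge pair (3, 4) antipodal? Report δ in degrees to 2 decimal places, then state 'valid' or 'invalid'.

δ = 152.84°, invalid

α = atan 0.35 = 19.29°;  2α = 38.58°
edge 3: e_3 = (+1.51, +0.92);  n_3 = (+0.5203, -0.8540)
edge 4: e_4 = (+0.68, +1.11);  n_4 = (+0.8527, -0.5224)
∠(n_3, n_4) = 27.16°
δ = |180° − 27.16°| = 152.84°
152.84° > 2α = 38.58°  →  invalid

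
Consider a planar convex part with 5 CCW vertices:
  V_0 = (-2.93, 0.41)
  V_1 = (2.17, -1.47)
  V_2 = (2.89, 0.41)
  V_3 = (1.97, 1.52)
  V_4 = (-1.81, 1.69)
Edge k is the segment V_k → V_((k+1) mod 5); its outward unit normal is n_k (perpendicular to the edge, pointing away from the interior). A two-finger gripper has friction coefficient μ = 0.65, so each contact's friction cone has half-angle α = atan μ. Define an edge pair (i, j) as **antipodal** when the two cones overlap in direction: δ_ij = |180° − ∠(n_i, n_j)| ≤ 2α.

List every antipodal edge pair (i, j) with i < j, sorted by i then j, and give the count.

count = 3; pairs: (0,2), (0,3), (1,4)

α = atan 0.65 = 33.02°;  2α = 66.05°
n_0 = (-0.3459, -0.9383)
n_1 = (+0.9339, -0.3576)
n_2 = (+0.7699, +0.6381)
n_3 = (+0.0449, +0.9990)
n_4 = (-0.7526, +0.6585)
  (0,1): δ = 90.72°  ·
  (0,2): δ = 30.11°  ✓
  (0,3): δ = 17.66°  ✓
  (0,4): δ = 69.05°  ·
  (1,2): δ = 119.39°  ·
  (1,3): δ = 71.62°  ·
  (1,4): δ = 20.23°  ✓
  (2,3): δ = 132.23°  ·
  (2,4): δ = 80.84°  ·
  (3,4): δ = 128.61°  ·
antipodal pairs: 3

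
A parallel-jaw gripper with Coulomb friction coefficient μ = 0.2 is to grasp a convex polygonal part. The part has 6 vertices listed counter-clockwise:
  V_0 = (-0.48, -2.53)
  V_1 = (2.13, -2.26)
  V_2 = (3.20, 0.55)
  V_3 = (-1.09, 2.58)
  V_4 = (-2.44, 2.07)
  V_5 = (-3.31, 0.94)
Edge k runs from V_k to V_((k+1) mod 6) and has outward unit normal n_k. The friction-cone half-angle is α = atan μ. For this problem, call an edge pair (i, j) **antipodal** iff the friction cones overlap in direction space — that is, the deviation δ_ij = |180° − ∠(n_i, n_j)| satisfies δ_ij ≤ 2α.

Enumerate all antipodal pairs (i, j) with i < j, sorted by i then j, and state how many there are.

α = atan 0.2 = 11.31°;  2α = 22.62°
n_0 = (+0.1029, -0.9947)
n_1 = (+0.9345, -0.3559)
n_2 = (+0.4277, +0.9039)
n_3 = (-0.3534, +0.9355)
n_4 = (-0.7924, +0.6100)
n_5 = (-0.7750, -0.6320)
  (0,1): δ = 116.75°  ·
  (0,2): δ = 31.23°  ·
  (0,3): δ = 14.79°  ✓
  (0,4): δ = 46.50°  ·
  (0,5): δ = 123.29°  ·
  (1,2): δ = 94.48°  ·
  (1,3): δ = 48.46°  ·
  (1,4): δ = 16.75°  ✓
  (1,5): δ = 60.05°  ·
  (2,3): δ = 133.98°  ·
  (2,4): δ = 102.27°  ·
  (2,5): δ = 25.48°  ·
  (3,4): δ = 148.29°  ·
  (3,5): δ = 71.50°  ·
  (4,5): δ = 103.21°  ·
antipodal pairs: 2

count = 2; pairs: (0,3), (1,4)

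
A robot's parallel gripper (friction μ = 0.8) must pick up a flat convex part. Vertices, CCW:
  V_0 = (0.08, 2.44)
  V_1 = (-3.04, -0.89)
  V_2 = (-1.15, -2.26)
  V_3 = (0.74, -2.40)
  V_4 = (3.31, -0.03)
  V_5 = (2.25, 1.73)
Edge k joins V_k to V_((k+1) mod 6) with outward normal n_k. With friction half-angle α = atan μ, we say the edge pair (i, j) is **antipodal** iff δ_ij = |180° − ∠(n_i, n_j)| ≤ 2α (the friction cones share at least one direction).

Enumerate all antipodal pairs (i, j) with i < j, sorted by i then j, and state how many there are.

α = atan 0.8 = 38.66°;  2α = 77.32°
n_0 = (-0.7297, +0.6837)
n_1 = (-0.5869, -0.8097)
n_2 = (-0.0739, -0.9973)
n_3 = (+0.6779, -0.7351)
n_4 = (+0.8566, +0.5159)
n_5 = (+0.3110, +0.9504)
  (0,1): δ = 82.80°  ·
  (0,2): δ = 51.10°  ✓
  (0,3): δ = 4.18°  ✓
  (0,4): δ = 74.19°  ✓
  (0,5): δ = 115.02°  ·
  (1,2): δ = 148.30°  ·
  (1,3): δ = 101.38°  ·
  (1,4): δ = 23.00°  ✓
  (1,5): δ = 17.82°  ✓
  (2,3): δ = 133.08°  ·
  (2,4): δ = 54.70°  ✓
  (2,5): δ = 13.88°  ✓
  (3,4): δ = 101.62°  ·
  (3,5): δ = 60.80°  ✓
  (4,5): δ = 139.18°  ·
antipodal pairs: 8

count = 8; pairs: (0,2), (0,3), (0,4), (1,4), (1,5), (2,4), (2,5), (3,5)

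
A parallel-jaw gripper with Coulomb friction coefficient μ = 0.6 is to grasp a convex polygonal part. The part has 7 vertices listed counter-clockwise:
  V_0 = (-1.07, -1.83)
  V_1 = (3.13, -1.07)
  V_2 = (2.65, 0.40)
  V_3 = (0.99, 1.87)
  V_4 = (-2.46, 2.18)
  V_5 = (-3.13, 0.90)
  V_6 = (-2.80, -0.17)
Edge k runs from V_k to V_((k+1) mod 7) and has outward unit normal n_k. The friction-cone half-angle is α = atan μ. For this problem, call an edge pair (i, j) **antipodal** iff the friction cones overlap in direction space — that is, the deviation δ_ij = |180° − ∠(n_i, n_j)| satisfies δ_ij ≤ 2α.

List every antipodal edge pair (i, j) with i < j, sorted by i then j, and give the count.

count = 9; pairs: (0,2), (0,3), (0,4), (1,4), (1,5), (1,6), (2,5), (2,6), (3,6)

α = atan 0.6 = 30.96°;  2α = 61.93°
n_0 = (+0.1781, -0.9840)
n_1 = (+0.9506, +0.3104)
n_2 = (+0.6630, +0.7487)
n_3 = (+0.0895, +0.9960)
n_4 = (-0.8860, +0.4637)
n_5 = (-0.9556, -0.2947)
n_6 = (-0.6924, -0.7216)
  (0,1): δ = 82.17°  ·
  (0,2): δ = 51.78°  ✓
  (0,3): δ = 15.39°  ✓
  (0,4): δ = 52.11°  ✓
  (0,5): δ = 96.88°  ·
  (0,6): δ = 125.93°  ·
  (1,2): δ = 149.61°  ·
  (1,3): δ = 113.22°  ·
  (1,4): δ = 45.71°  ✓
  (1,5): δ = 0.94°  ✓
  (1,6): δ = 28.10°  ✓
  (2,3): δ = 143.61°  ·
  (2,4): δ = 76.10°  ·
  (2,5): δ = 31.33°  ✓
  (2,6): δ = 2.29°  ✓
  (3,4): δ = 112.49°  ·
  (3,5): δ = 67.73°  ·
  (3,6): δ = 38.68°  ✓
  (4,5): δ = 135.23°  ·
  (4,6): δ = 106.19°  ·
  (5,6): δ = 150.96°  ·
antipodal pairs: 9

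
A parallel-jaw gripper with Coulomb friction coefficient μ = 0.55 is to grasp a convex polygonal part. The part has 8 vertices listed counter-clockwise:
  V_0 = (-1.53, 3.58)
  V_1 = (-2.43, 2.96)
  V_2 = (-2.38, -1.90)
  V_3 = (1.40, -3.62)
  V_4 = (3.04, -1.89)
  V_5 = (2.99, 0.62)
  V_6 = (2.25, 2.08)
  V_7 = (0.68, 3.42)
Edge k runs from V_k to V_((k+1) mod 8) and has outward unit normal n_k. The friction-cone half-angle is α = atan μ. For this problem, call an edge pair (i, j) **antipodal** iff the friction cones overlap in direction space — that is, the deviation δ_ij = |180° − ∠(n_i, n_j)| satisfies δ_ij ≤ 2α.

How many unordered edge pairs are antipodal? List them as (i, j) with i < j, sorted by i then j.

α = atan 0.55 = 28.81°;  2α = 57.62°
n_0 = (-0.5673, +0.8235)
n_1 = (-0.9999, -0.0103)
n_2 = (-0.4142, -0.9102)
n_3 = (+0.7257, -0.6880)
n_4 = (+0.9998, +0.0199)
n_5 = (+0.8920, +0.4521)
n_6 = (+0.6492, +0.7606)
n_7 = (+0.0722, +0.9974)
  (0,1): δ = 123.97°  ·
  (0,2): δ = 59.03°  ·
  (0,3): δ = 11.97°  ✓
  (0,4): δ = 56.58°  ✓
  (0,5): δ = 82.32°  ·
  (0,6): δ = 104.96°  ·
  (0,7): δ = 141.30°  ·
  (1,2): δ = 115.06°  ·
  (1,3): δ = 44.06°  ✓
  (1,4): δ = 0.55°  ✓
  (1,5): δ = 26.29°  ✓
  (1,6): δ = 48.93°  ✓
  (1,7): δ = 85.27°  ·
  (2,3): δ = 109.00°  ·
  (2,4): δ = 64.39°  ·
  (2,5): δ = 38.66°  ✓
  (2,6): δ = 16.01°  ✓
  (2,7): δ = 20.33°  ✓
  (3,4): δ = 135.39°  ·
  (3,5): δ = 109.65°  ·
  (3,6): δ = 87.01°  ·
  (3,7): δ = 50.67°  ✓
  (4,5): δ = 154.26°  ·
  (4,6): δ = 131.62°  ·
  (4,7): δ = 95.28°  ·
  (5,6): δ = 157.36°  ·
  (5,7): δ = 121.02°  ·
  (6,7): δ = 143.66°  ·
antipodal pairs: 10

count = 10; pairs: (0,3), (0,4), (1,3), (1,4), (1,5), (1,6), (2,5), (2,6), (2,7), (3,7)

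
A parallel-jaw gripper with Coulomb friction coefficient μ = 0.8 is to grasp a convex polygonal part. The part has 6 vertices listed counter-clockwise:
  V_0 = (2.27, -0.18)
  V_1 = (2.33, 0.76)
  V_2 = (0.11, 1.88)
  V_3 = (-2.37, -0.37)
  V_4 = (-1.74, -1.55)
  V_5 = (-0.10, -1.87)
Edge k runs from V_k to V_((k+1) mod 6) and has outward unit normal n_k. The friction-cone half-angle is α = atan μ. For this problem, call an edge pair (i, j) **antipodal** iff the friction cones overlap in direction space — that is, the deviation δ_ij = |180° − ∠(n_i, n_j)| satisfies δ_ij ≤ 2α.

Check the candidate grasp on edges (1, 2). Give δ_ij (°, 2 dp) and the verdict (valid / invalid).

δ = 111.01°, invalid

α = atan 0.8 = 38.66°;  2α = 77.32°
edge 1: e_1 = (-2.22, +1.12);  n_1 = (+0.4504, +0.8928)
edge 2: e_2 = (-2.48, -2.25);  n_2 = (-0.6719, +0.7406)
∠(n_1, n_2) = 68.99°
δ = |180° − 68.99°| = 111.01°
111.01° > 2α = 77.32°  →  invalid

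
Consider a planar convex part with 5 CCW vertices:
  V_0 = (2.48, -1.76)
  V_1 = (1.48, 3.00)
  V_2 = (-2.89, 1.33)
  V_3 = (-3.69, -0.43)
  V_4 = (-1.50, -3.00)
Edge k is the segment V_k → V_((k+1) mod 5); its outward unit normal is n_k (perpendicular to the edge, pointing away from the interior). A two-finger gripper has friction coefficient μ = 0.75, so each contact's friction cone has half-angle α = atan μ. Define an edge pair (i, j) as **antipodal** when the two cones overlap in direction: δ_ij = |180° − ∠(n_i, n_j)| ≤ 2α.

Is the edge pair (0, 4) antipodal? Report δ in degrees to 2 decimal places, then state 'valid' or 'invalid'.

α = atan 0.75 = 36.87°;  2α = 73.74°
edge 0: e_0 = (-1.00, +4.76);  n_0 = (+0.9786, +0.2056)
edge 4: e_4 = (+3.98, +1.24);  n_4 = (+0.2975, -0.9547)
∠(n_0, n_4) = 84.56°
δ = |180° − 84.56°| = 95.44°
95.44° > 2α = 73.74°  →  invalid

δ = 95.44°, invalid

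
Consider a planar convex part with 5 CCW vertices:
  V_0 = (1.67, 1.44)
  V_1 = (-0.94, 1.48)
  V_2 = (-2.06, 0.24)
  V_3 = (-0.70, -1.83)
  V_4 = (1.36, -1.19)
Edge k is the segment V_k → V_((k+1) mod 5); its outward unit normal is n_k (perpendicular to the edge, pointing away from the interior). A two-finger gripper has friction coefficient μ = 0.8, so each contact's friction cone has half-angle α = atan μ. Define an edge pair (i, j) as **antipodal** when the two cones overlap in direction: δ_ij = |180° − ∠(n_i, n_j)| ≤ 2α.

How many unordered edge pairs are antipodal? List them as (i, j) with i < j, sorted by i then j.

α = atan 0.8 = 38.66°;  2α = 77.32°
n_0 = (+0.0153, +0.9999)
n_1 = (-0.7421, +0.6703)
n_2 = (-0.8358, -0.5491)
n_3 = (+0.2967, -0.9550)
n_4 = (+0.9931, -0.1171)
  (0,1): δ = 131.21°  ·
  (0,2): δ = 55.82°  ✓
  (0,3): δ = 18.14°  ✓
  (0,4): δ = 84.16°  ·
  (1,2): δ = 104.61°  ·
  (1,3): δ = 30.65°  ✓
  (1,4): δ = 35.37°  ✓
  (2,3): δ = 106.05°  ·
  (2,4): δ = 40.03°  ✓
  (3,4): δ = 113.98°  ·
antipodal pairs: 5

count = 5; pairs: (0,2), (0,3), (1,3), (1,4), (2,4)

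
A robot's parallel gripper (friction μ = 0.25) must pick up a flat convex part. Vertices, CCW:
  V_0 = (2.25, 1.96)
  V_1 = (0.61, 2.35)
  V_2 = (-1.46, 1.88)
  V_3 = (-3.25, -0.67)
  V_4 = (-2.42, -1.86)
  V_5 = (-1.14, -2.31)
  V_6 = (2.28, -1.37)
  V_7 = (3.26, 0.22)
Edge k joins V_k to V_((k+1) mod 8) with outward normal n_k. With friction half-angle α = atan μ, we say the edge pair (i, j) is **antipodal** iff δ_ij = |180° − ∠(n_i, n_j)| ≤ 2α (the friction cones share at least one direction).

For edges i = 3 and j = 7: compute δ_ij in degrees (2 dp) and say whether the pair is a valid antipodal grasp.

α = atan 0.25 = 14.04°;  2α = 28.07°
edge 3: e_3 = (+0.83, -1.19);  n_3 = (-0.8202, -0.5721)
edge 7: e_7 = (-1.01, +1.74);  n_7 = (+0.8649, +0.5020)
∠(n_3, n_7) = 175.24°
δ = |180° − 175.24°| = 4.76°
4.76° ≤ 2α = 28.07°  →  valid

δ = 4.76°, valid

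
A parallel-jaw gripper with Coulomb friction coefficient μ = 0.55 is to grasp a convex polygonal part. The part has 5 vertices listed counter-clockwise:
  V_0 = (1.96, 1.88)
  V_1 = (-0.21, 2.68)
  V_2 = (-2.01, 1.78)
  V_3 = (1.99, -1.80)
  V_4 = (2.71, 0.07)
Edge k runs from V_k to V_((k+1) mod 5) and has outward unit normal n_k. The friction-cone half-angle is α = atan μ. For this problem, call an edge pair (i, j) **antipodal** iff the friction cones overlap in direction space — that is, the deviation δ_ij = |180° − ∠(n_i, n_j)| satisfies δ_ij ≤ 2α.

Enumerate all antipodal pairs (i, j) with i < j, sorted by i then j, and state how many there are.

count = 3; pairs: (0,2), (1,3), (2,4)

α = atan 0.55 = 28.81°;  2α = 57.62°
n_0 = (+0.3459, +0.9383)
n_1 = (-0.4472, +0.8944)
n_2 = (-0.6669, -0.7451)
n_3 = (+0.9332, -0.3593)
n_4 = (+0.9238, +0.3828)
  (0,1): δ = 133.20°  ·
  (0,2): δ = 21.59°  ✓
  (0,3): δ = 89.18°  ·
  (0,4): δ = 132.74°  ·
  (1,2): δ = 68.39°  ·
  (1,3): δ = 42.38°  ✓
  (1,4): δ = 85.94°  ·
  (2,3): δ = 69.23°  ·
  (2,4): δ = 25.66°  ✓
  (3,4): δ = 136.43°  ·
antipodal pairs: 3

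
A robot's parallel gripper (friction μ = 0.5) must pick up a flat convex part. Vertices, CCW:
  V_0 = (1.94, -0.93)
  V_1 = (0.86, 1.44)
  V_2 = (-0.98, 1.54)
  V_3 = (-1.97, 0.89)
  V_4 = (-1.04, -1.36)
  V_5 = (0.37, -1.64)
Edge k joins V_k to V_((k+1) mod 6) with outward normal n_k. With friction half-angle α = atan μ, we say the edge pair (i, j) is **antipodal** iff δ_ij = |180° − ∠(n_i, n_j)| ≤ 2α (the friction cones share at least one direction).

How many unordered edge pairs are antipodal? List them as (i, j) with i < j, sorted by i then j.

α = atan 0.5 = 26.57°;  2α = 53.13°
n_0 = (+0.9100, +0.4147)
n_1 = (+0.0543, +0.9985)
n_2 = (-0.5488, +0.8359)
n_3 = (-0.9242, -0.3820)
n_4 = (-0.1948, -0.9808)
n_5 = (+0.4121, -0.9112)
  (0,1): δ = 117.61°  ·
  (0,2): δ = 81.21°  ·
  (0,3): δ = 2.04°  ✓
  (0,4): δ = 54.27°  ·
  (0,5): δ = 89.84°  ·
  (1,2): δ = 143.60°  ·
  (1,3): δ = 64.43°  ·
  (1,4): δ = 8.12°  ✓
  (1,5): δ = 27.44°  ✓
  (2,3): δ = 100.83°  ·
  (2,4): δ = 44.52°  ✓
  (2,5): δ = 8.95°  ✓
  (3,4): δ = 123.69°  ·
  (3,5): δ = 88.12°  ·
  (4,5): δ = 144.43°  ·
antipodal pairs: 5

count = 5; pairs: (0,3), (1,4), (1,5), (2,4), (2,5)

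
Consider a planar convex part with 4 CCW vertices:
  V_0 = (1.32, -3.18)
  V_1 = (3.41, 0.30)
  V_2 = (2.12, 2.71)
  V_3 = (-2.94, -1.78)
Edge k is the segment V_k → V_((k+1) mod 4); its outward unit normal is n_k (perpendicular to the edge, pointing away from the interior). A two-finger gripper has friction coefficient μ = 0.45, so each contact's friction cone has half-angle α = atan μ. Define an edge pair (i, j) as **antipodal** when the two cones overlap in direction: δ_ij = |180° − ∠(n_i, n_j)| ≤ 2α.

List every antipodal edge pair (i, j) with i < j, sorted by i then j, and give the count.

α = atan 0.45 = 24.23°;  2α = 48.46°
n_0 = (+0.8573, -0.5149)
n_1 = (+0.8816, +0.4719)
n_2 = (-0.6637, +0.7480)
n_3 = (-0.3122, -0.9500)
  (0,1): δ = 120.85°  ·
  (0,2): δ = 17.43°  ✓
  (0,3): δ = 102.80°  ·
  (1,2): δ = 76.57°  ·
  (1,3): δ = 43.65°  ✓
  (2,3): δ = 59.78°  ·
antipodal pairs: 2

count = 2; pairs: (0,2), (1,3)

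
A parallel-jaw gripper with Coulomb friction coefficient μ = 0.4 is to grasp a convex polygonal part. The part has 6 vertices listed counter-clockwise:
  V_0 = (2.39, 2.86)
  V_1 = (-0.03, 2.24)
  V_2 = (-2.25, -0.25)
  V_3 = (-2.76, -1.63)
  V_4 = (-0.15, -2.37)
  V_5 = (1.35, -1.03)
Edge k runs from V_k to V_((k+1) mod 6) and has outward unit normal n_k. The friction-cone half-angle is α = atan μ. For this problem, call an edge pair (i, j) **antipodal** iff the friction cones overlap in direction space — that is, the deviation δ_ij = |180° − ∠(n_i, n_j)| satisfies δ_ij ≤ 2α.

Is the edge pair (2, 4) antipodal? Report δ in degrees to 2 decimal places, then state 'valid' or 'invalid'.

α = atan 0.4 = 21.80°;  2α = 43.60°
edge 2: e_2 = (-0.51, -1.38);  n_2 = (-0.9380, +0.3467)
edge 4: e_4 = (+1.50, +1.34);  n_4 = (+0.6662, -0.7458)
∠(n_2, n_4) = 152.06°
δ = |180° − 152.06°| = 27.94°
27.94° ≤ 2α = 43.60°  →  valid

δ = 27.94°, valid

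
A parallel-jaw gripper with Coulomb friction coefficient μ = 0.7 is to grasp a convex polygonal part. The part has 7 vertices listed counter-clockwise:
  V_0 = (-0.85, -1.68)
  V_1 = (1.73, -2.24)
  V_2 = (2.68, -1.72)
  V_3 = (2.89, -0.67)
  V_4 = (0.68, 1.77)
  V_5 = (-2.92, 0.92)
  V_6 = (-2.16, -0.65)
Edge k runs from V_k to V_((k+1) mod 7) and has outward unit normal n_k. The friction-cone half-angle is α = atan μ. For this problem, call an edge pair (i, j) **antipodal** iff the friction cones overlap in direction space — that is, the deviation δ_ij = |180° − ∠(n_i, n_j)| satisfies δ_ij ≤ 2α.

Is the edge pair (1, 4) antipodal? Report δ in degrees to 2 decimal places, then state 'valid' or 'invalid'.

δ = 15.41°, valid

α = atan 0.7 = 34.99°;  2α = 69.98°
edge 1: e_1 = (+0.95, +0.52);  n_1 = (+0.4801, -0.8772)
edge 4: e_4 = (-3.60, -0.85);  n_4 = (-0.2298, +0.9732)
∠(n_1, n_4) = 164.59°
δ = |180° − 164.59°| = 15.41°
15.41° ≤ 2α = 69.98°  →  valid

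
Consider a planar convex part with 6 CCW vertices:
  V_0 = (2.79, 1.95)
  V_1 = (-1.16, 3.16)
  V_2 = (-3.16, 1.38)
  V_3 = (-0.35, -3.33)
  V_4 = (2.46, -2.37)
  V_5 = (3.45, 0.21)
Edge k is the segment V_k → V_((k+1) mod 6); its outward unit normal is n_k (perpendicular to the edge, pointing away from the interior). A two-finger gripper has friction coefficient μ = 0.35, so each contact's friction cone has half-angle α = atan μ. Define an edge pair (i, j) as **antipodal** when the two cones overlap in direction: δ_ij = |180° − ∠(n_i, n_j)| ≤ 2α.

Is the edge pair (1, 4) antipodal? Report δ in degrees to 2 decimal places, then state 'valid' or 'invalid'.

δ = 27.34°, valid

α = atan 0.35 = 19.29°;  2α = 38.58°
edge 1: e_1 = (-2.00, -1.78);  n_1 = (-0.6648, +0.7470)
edge 4: e_4 = (+0.99, +2.58);  n_4 = (+0.9336, -0.3583)
∠(n_1, n_4) = 152.66°
δ = |180° − 152.66°| = 27.34°
27.34° ≤ 2α = 38.58°  →  valid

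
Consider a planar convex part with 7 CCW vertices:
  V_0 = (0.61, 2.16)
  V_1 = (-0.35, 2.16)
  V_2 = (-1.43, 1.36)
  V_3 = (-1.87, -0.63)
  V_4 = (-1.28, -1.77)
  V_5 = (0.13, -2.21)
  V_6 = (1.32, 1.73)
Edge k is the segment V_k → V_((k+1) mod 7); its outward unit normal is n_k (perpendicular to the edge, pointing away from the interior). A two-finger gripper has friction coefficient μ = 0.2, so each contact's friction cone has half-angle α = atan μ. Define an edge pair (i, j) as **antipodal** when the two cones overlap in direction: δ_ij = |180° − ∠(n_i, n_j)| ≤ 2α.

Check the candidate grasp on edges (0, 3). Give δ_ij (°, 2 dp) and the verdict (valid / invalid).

δ = 62.64°, invalid

α = atan 0.2 = 11.31°;  2α = 22.62°
edge 0: e_0 = (-0.96, +0.00);  n_0 = (+0.0000, +1.0000)
edge 3: e_3 = (+0.59, -1.14);  n_3 = (-0.8881, -0.4596)
∠(n_0, n_3) = 117.36°
δ = |180° − 117.36°| = 62.64°
62.64° > 2α = 22.62°  →  invalid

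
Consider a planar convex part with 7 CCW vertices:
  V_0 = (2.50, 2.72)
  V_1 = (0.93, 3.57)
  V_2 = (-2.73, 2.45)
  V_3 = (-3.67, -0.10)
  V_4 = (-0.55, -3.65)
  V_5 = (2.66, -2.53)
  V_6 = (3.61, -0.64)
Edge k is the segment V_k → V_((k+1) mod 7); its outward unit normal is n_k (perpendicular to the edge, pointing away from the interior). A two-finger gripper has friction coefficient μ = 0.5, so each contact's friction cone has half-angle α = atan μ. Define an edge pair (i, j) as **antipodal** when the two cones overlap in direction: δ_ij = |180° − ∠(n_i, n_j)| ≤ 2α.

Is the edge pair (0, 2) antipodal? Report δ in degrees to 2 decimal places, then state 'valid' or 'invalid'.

α = atan 0.5 = 26.57°;  2α = 53.13°
edge 0: e_0 = (-1.57, +0.85);  n_0 = (+0.4761, +0.8794)
edge 2: e_2 = (-0.94, -2.55);  n_2 = (-0.9383, +0.3459)
∠(n_0, n_2) = 98.20°
δ = |180° − 98.20°| = 81.80°
81.80° > 2α = 53.13°  →  invalid

δ = 81.80°, invalid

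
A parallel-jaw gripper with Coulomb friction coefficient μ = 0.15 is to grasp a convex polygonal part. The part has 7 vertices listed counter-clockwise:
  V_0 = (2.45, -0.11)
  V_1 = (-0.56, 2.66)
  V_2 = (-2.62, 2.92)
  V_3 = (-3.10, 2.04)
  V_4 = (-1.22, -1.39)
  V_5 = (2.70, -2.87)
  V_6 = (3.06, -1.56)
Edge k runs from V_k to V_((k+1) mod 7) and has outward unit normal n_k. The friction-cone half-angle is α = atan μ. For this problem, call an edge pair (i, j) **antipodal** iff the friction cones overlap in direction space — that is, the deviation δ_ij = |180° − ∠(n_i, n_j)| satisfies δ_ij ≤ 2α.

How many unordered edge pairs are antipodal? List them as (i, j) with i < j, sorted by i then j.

count = 3; pairs: (1,4), (2,5), (3,6)

α = atan 0.15 = 8.53°;  2α = 17.06°
n_0 = (+0.6772, +0.7358)
n_1 = (+0.1252, +0.9921)
n_2 = (-0.8779, +0.4789)
n_3 = (-0.8769, -0.4806)
n_4 = (-0.3532, -0.9355)
n_5 = (+0.9643, -0.2650)
n_6 = (+0.9218, +0.3878)
  (0,1): δ = 144.57°  ·
  (0,2): δ = 75.99°  ·
  (0,3): δ = 18.65°  ·
  (0,4): δ = 21.94°  ·
  (0,5): δ = 117.26°  ·
  (0,6): δ = 155.44°  ·
  (1,2): δ = 111.42°  ·
  (1,3): δ = 54.08°  ·
  (1,4): δ = 13.49°  ✓
  (1,5): δ = 81.83°  ·
  (1,6): δ = 120.01°  ·
  (2,3): δ = 122.66°  ·
  (2,4): δ = 82.07°  ·
  (2,5): δ = 13.24°  ✓
  (2,6): δ = 51.43°  ·
  (3,4): δ = 139.41°  ·
  (3,5): δ = 44.09°  ·
  (3,6): δ = 5.91°  ✓
  (4,5): δ = 84.68°  ·
  (4,6): δ = 46.50°  ·
  (5,6): δ = 141.82°  ·
antipodal pairs: 3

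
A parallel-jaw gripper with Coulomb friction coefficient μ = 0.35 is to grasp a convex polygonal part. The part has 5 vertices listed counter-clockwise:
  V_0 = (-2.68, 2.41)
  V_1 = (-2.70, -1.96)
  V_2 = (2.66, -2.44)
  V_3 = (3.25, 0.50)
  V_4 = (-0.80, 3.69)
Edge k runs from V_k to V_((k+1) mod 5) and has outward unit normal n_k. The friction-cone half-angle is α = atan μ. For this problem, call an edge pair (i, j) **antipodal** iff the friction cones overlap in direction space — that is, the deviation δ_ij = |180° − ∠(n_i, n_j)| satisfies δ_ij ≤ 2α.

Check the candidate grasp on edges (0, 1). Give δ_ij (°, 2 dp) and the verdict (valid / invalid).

δ = 94.86°, invalid

α = atan 0.35 = 19.29°;  2α = 38.58°
edge 0: e_0 = (-0.02, -4.37);  n_0 = (-1.0000, +0.0046)
edge 1: e_1 = (+5.36, -0.48);  n_1 = (-0.0892, -0.9960)
∠(n_0, n_1) = 85.14°
δ = |180° − 85.14°| = 94.86°
94.86° > 2α = 38.58°  →  invalid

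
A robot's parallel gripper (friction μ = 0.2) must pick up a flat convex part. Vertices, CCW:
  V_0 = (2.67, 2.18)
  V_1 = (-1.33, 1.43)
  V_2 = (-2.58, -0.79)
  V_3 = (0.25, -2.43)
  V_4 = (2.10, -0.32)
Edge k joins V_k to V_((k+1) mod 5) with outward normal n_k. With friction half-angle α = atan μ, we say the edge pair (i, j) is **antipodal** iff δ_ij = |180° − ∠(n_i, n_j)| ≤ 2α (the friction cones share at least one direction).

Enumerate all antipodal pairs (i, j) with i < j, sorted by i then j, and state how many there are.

α = atan 0.2 = 11.31°;  2α = 22.62°
n_0 = (-0.1843, +0.9829)
n_1 = (-0.8714, +0.4906)
n_2 = (-0.5014, -0.8652)
n_3 = (+0.7519, -0.6593)
n_4 = (+0.9750, -0.2223)
  (0,1): δ = 130.00°  ·
  (0,2): δ = 40.71°  ·
  (0,3): δ = 38.14°  ·
  (0,4): δ = 66.54°  ·
  (1,2): δ = 90.71°  ·
  (1,3): δ = 11.86°  ✓
  (1,4): δ = 16.54°  ✓
  (2,3): δ = 101.15°  ·
  (2,4): δ = 72.75°  ·
  (3,4): δ = 151.60°  ·
antipodal pairs: 2

count = 2; pairs: (1,3), (1,4)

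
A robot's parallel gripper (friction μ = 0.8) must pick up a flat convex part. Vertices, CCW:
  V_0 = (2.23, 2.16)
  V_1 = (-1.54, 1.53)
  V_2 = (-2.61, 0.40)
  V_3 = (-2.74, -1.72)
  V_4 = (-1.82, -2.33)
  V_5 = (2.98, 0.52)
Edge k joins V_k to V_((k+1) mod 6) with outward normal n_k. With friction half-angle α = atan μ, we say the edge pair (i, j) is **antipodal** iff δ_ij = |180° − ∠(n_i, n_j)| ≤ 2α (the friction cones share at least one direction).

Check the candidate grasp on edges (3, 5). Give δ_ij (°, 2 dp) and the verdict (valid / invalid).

α = atan 0.8 = 38.66°;  2α = 77.32°
edge 3: e_3 = (+0.92, -0.61);  n_3 = (-0.5526, -0.8334)
edge 5: e_5 = (-0.75, +1.64);  n_5 = (+0.9094, +0.4159)
∠(n_3, n_5) = 148.12°
δ = |180° − 148.12°| = 31.88°
31.88° ≤ 2α = 77.32°  →  valid

δ = 31.88°, valid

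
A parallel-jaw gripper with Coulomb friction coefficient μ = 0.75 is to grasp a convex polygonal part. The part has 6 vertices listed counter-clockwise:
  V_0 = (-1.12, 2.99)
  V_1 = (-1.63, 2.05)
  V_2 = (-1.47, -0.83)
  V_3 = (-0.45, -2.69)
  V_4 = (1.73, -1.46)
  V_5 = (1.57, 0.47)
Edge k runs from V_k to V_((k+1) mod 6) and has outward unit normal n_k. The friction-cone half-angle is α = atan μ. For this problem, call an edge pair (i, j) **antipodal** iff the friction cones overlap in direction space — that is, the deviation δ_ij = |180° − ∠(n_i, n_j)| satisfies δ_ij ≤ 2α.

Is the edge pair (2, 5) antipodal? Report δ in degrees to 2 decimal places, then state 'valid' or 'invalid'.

α = atan 0.75 = 36.87°;  2α = 73.74°
edge 2: e_2 = (+1.02, -1.86);  n_2 = (-0.8768, -0.4808)
edge 5: e_5 = (-2.69, +2.52);  n_5 = (+0.6837, +0.7298)
∠(n_2, n_5) = 161.87°
δ = |180° − 161.87°| = 18.13°
18.13° ≤ 2α = 73.74°  →  valid

δ = 18.13°, valid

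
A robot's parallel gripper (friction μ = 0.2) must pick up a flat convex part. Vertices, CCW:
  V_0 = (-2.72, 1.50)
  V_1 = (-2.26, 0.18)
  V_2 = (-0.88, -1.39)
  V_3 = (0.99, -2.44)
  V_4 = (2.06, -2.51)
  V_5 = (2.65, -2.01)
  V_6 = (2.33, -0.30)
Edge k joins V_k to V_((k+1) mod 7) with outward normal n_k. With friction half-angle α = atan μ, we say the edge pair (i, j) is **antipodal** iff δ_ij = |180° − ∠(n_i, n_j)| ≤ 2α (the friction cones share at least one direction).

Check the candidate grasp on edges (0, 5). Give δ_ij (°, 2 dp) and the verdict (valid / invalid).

δ = 8.61°, valid

α = atan 0.2 = 11.31°;  2α = 22.62°
edge 0: e_0 = (+0.46, -1.32);  n_0 = (-0.9443, -0.3291)
edge 5: e_5 = (-0.32, +1.71);  n_5 = (+0.9829, +0.1839)
∠(n_0, n_5) = 171.39°
δ = |180° − 171.39°| = 8.61°
8.61° ≤ 2α = 22.62°  →  valid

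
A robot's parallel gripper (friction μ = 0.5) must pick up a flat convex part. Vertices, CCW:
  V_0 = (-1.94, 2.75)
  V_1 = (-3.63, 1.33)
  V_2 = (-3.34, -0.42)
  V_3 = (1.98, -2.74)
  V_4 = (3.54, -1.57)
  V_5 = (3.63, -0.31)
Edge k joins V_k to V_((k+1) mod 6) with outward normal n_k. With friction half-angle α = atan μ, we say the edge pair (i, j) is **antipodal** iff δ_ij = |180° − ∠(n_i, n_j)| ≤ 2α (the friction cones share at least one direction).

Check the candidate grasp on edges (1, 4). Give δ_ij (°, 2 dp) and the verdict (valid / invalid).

δ = 13.49°, valid

α = atan 0.5 = 26.57°;  2α = 53.13°
edge 1: e_1 = (+0.29, -1.75);  n_1 = (-0.9865, -0.1635)
edge 4: e_4 = (+0.09, +1.26);  n_4 = (+0.9975, -0.0712)
∠(n_1, n_4) = 166.51°
δ = |180° − 166.51°| = 13.49°
13.49° ≤ 2α = 53.13°  →  valid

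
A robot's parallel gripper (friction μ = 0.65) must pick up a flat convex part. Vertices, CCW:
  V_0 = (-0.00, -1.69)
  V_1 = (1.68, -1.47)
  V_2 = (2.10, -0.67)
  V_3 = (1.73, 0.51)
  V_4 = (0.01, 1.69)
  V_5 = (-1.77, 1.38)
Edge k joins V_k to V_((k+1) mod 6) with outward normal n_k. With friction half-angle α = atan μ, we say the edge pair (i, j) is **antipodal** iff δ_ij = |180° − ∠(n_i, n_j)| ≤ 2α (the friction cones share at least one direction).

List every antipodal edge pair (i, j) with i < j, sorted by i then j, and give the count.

count = 6; pairs: (0,3), (0,4), (1,4), (1,5), (2,5), (3,5)

α = atan 0.65 = 33.02°;  2α = 66.05°
n_0 = (+0.1298, -0.9915)
n_1 = (+0.8854, -0.4648)
n_2 = (+0.9542, +0.2992)
n_3 = (+0.5657, +0.8246)
n_4 = (-0.1716, +0.9852)
n_5 = (-0.8663, -0.4995)
  (0,1): δ = 125.16°  ·
  (0,2): δ = 80.05°  ·
  (0,3): δ = 41.91°  ✓
  (0,4): δ = 2.42°  ✓
  (0,5): δ = 112.50°  ·
  (1,2): δ = 134.89°  ·
  (1,3): δ = 96.75°  ·
  (1,4): δ = 52.42°  ✓
  (1,5): δ = 57.66°  ✓
  (2,3): δ = 141.86°  ·
  (2,4): δ = 97.53°  ·
  (2,5): δ = 12.56°  ✓
  (3,4): δ = 135.67°  ·
  (3,5): δ = 25.58°  ✓
  (4,5): δ = 69.91°  ·
antipodal pairs: 6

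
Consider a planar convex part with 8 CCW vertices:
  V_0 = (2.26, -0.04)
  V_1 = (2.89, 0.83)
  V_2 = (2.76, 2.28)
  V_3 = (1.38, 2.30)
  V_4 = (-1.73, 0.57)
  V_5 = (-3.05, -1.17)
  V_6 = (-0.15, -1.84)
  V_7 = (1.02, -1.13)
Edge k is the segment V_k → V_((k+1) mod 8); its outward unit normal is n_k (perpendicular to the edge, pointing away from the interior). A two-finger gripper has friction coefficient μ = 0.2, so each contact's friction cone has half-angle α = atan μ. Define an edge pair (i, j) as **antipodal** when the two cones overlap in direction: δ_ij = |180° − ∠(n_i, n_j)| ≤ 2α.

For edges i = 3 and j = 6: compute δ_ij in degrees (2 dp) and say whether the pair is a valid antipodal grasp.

δ = 2.17°, valid

α = atan 0.2 = 11.31°;  2α = 22.62°
edge 3: e_3 = (-3.11, -1.73);  n_3 = (-0.4861, +0.8739)
edge 6: e_6 = (+1.17, +0.71);  n_6 = (+0.5188, -0.8549)
∠(n_3, n_6) = 177.83°
δ = |180° − 177.83°| = 2.17°
2.17° ≤ 2α = 22.62°  →  valid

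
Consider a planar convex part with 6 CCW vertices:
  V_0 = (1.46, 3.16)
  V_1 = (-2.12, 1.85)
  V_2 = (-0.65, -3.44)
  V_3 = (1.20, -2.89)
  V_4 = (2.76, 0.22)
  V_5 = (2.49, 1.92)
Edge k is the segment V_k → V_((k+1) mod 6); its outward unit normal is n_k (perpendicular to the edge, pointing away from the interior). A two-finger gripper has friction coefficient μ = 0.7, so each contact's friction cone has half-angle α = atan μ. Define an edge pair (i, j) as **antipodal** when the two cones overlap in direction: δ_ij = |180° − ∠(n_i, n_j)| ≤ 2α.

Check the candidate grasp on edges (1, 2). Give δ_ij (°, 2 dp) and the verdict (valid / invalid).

α = atan 0.7 = 34.99°;  2α = 69.98°
edge 1: e_1 = (+1.47, -5.29);  n_1 = (-0.9635, -0.2677)
edge 2: e_2 = (+1.85, +0.55);  n_2 = (+0.2850, -0.9585)
∠(n_1, n_2) = 91.03°
δ = |180° − 91.03°| = 88.97°
88.97° > 2α = 69.98°  →  invalid

δ = 88.97°, invalid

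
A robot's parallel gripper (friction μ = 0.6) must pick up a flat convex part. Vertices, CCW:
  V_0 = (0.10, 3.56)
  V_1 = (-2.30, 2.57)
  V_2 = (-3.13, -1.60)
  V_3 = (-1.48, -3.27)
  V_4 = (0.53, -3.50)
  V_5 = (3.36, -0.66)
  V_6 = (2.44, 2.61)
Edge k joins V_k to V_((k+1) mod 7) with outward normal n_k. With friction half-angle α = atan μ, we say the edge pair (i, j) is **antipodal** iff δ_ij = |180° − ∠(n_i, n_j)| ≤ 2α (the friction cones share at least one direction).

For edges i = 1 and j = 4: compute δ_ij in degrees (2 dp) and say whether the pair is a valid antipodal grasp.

δ = 33.64°, valid

α = atan 0.6 = 30.96°;  2α = 61.93°
edge 1: e_1 = (-0.83, -4.17);  n_1 = (-0.9808, +0.1952)
edge 4: e_4 = (+2.83, +2.84);  n_4 = (+0.7084, -0.7059)
∠(n_1, n_4) = 146.36°
δ = |180° − 146.36°| = 33.64°
33.64° ≤ 2α = 61.93°  →  valid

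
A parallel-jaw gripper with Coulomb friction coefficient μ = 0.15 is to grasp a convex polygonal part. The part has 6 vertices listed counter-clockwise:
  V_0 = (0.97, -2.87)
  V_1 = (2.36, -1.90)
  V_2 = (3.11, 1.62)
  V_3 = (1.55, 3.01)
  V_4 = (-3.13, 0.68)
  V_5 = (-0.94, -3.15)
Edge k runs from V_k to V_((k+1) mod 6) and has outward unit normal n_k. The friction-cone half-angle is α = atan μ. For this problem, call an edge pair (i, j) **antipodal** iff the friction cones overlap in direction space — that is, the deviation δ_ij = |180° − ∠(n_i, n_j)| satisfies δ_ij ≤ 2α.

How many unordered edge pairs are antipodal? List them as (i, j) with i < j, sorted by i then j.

count = 1; pairs: (0,3)

α = atan 0.15 = 8.53°;  2α = 17.06°
n_0 = (+0.5723, -0.8201)
n_1 = (+0.9780, -0.2084)
n_2 = (+0.6653, +0.7466)
n_3 = (-0.4457, +0.8952)
n_4 = (-0.8681, -0.4964)
n_5 = (+0.1450, -0.9894)
  (0,1): δ = 136.94°  ·
  (0,2): δ = 76.61°  ·
  (0,3): δ = 8.44°  ✓
  (0,4): δ = 84.85°  ·
  (0,5): δ = 153.43°  ·
  (1,2): δ = 119.67°  ·
  (1,3): δ = 51.50°  ·
  (1,4): δ = 41.79°  ·
  (1,5): δ = 110.37°  ·
  (2,3): δ = 111.83°  ·
  (2,4): δ = 18.54°  ·
  (2,5): δ = 50.04°  ·
  (3,4): δ = 86.71°  ·
  (3,5): δ = 18.13°  ·
  (4,5): δ = 111.42°  ·
antipodal pairs: 1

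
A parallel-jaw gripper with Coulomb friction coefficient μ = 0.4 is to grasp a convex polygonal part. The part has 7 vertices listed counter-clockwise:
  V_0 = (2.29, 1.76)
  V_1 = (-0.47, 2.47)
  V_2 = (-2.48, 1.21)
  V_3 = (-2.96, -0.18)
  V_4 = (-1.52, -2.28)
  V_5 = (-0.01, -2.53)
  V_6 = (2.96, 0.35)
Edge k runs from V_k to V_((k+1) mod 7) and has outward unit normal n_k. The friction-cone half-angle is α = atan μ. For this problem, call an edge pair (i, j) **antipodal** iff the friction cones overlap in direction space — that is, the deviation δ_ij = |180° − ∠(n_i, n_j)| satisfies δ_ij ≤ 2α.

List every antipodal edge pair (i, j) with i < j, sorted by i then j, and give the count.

count = 6; pairs: (0,3), (0,4), (1,4), (1,5), (2,5), (3,6)

α = atan 0.4 = 21.80°;  2α = 43.60°
n_0 = (+0.2491, +0.9685)
n_1 = (-0.5311, +0.8473)
n_2 = (-0.9452, +0.3264)
n_3 = (-0.8247, -0.5655)
n_4 = (-0.1633, -0.9866)
n_5 = (+0.6961, -0.7179)
n_6 = (+0.9032, +0.4292)
  (0,1): δ = 133.49°  ·
  (0,2): δ = 94.62°  ·
  (0,3): δ = 41.13°  ✓
  (0,4): δ = 5.03°  ✓
  (0,5): δ = 58.54°  ·
  (0,6): δ = 129.84°  ·
  (1,2): δ = 141.13°  ·
  (1,3): δ = 87.64°  ·
  (1,4): δ = 41.48°  ✓
  (1,5): δ = 12.04°  ✓
  (1,6): δ = 83.33°  ·
  (2,3): δ = 126.51°  ·
  (2,4): δ = 80.35°  ·
  (2,5): δ = 26.83°  ✓
  (2,6): δ = 44.47°  ·
  (3,4): δ = 133.84°  ·
  (3,5): δ = 80.32°  ·
  (3,6): δ = 9.02°  ✓
  (4,5): δ = 126.48°  ·
  (4,6): δ = 55.18°  ·
  (5,6): δ = 108.70°  ·
antipodal pairs: 6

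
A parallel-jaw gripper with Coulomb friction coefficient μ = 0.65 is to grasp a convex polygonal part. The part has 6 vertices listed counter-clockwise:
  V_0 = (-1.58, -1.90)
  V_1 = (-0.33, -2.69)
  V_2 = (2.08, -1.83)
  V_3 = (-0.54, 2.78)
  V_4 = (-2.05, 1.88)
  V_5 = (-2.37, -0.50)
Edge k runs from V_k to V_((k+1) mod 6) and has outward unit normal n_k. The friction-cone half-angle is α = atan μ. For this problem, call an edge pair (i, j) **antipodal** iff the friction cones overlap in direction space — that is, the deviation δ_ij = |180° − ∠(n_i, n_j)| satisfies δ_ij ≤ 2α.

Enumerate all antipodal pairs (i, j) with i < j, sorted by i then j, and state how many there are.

α = atan 0.65 = 33.02°;  2α = 66.05°
n_0 = (-0.5342, -0.8453)
n_1 = (+0.3361, -0.9418)
n_2 = (+0.8694, +0.4941)
n_3 = (-0.5120, +0.8590)
n_4 = (-0.9911, +0.1333)
n_5 = (-0.8709, -0.4914)
  (0,1): δ = 128.07°  ·
  (0,2): δ = 28.10°  ✓
  (0,3): δ = 63.09°  ✓
  (0,4): δ = 114.64°  ·
  (0,5): δ = 151.73°  ·
  (1,2): δ = 80.03°  ·
  (1,3): δ = 11.16°  ✓
  (1,4): δ = 62.70°  ✓
  (1,5): δ = 99.80°  ·
  (2,3): δ = 88.81°  ·
  (2,4): δ = 37.27°  ✓
  (2,5): δ = 0.18°  ✓
  (3,4): δ = 128.45°  ·
  (3,5): δ = 91.36°  ·
  (4,5): δ = 142.91°  ·
antipodal pairs: 6

count = 6; pairs: (0,2), (0,3), (1,3), (1,4), (2,4), (2,5)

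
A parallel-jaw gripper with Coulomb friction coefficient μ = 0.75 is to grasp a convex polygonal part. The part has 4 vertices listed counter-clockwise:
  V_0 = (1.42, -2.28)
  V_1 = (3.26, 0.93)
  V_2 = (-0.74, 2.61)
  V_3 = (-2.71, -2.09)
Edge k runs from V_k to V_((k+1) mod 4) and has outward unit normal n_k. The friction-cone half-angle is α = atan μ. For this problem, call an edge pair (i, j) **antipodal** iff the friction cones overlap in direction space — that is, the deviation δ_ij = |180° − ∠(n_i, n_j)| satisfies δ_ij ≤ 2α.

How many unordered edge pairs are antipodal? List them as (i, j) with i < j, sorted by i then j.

count = 3; pairs: (0,2), (1,3), (2,3)

α = atan 0.75 = 36.87°;  2α = 73.74°
n_0 = (+0.8676, -0.4973)
n_1 = (+0.3872, +0.9220)
n_2 = (-0.9223, +0.3866)
n_3 = (-0.0460, -0.9989)
  (0,1): δ = 82.96°  ·
  (0,2): δ = 7.08°  ✓
  (0,3): δ = 117.19°  ·
  (1,2): δ = 89.96°  ·
  (1,3): δ = 20.15°  ✓
  (2,3): δ = 69.89°  ✓
antipodal pairs: 3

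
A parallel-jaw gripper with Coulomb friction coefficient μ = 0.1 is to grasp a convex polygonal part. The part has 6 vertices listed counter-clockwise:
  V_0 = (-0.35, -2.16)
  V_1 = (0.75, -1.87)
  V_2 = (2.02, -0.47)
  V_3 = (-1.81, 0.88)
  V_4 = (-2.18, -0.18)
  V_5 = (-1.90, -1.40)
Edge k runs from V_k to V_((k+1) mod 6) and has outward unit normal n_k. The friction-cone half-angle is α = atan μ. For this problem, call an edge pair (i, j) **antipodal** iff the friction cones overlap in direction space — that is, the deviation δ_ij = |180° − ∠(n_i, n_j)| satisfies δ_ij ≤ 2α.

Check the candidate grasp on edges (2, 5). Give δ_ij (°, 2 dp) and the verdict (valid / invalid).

δ = 6.70°, valid

α = atan 0.1 = 5.71°;  2α = 11.42°
edge 2: e_2 = (-3.83, +1.35);  n_2 = (+0.3324, +0.9431)
edge 5: e_5 = (+1.55, -0.76);  n_5 = (-0.4402, -0.8979)
∠(n_2, n_5) = 173.30°
δ = |180° − 173.30°| = 6.70°
6.70° ≤ 2α = 11.42°  →  valid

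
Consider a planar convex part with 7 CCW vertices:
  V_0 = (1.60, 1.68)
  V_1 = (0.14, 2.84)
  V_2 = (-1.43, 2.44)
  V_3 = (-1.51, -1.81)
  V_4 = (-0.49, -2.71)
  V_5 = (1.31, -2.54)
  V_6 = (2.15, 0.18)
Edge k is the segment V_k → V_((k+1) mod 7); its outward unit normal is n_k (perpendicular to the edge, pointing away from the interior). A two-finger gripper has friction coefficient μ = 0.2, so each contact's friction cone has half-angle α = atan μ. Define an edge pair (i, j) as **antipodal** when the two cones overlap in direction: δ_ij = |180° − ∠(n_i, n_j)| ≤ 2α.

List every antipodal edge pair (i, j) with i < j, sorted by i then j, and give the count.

count = 4; pairs: (0,3), (1,4), (2,5), (2,6)

α = atan 0.2 = 11.31°;  2α = 22.62°
n_0 = (+0.6221, +0.7830)
n_1 = (-0.2469, +0.9690)
n_2 = (-0.9998, +0.0188)
n_3 = (-0.6616, -0.7498)
n_4 = (+0.0940, -0.9956)
n_5 = (+0.9555, -0.2951)
n_6 = (+0.9389, +0.3443)
  (0,1): δ = 127.24°  ·
  (0,2): δ = 52.61°  ·
  (0,3): δ = 2.96°  ✓
  (0,4): δ = 43.86°  ·
  (0,5): δ = 111.31°  ·
  (0,6): δ = 148.60°  ·
  (1,2): δ = 105.37°  ·
  (1,3): δ = 55.72°  ·
  (1,4): δ = 8.90°  ✓
  (1,5): δ = 58.54°  ·
  (1,6): δ = 95.84°  ·
  (2,3): δ = 130.35°  ·
  (2,4): δ = 83.53°  ·
  (2,5): δ = 16.08°  ✓
  (2,6): δ = 21.21°  ✓
  (3,4): δ = 133.18°  ·
  (3,5): δ = 65.74°  ·
  (3,6): δ = 28.44°  ·
  (4,5): δ = 112.56°  ·
  (4,6): δ = 75.26°  ·
  (5,6): δ = 142.70°  ·
antipodal pairs: 4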